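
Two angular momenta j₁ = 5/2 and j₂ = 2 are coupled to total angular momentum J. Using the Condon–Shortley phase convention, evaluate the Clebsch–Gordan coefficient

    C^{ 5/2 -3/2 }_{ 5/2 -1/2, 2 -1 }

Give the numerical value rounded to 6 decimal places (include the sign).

√[6·2!3!2!/8! · 2!3!1!3!1!4!] = √(216/35)
  +(−1)^0/∏(0,2,3,1,0,1)! = 1/12  (running 1/12)
  +(−1)^1/∏(1,1,2,0,1,2)! = -1/4  (running -1/6)
⟨..|..⟩ = √(216/35)·(-1/6) = -0.414039

-0.414039  (= −√(6/35))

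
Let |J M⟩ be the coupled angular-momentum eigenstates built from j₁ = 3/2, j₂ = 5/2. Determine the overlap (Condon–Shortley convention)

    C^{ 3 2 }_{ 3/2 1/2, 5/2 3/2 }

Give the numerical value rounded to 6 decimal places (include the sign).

j₁+j₂−J=1  J+j₁−j₂=2  J−j₁+j₂=4  j₁+j₂+J+1=8
(j₁±m₁, j₂±m₂, J±M) = (2,1,4,1,5,1)
P² = 48
sum k=0..1:
  [0] +1/24 = 1/24
  [1] −1/12 = -1/12
S = -1/24
C² = P²·S² = 1/12 ; C = -0.288675

-0.288675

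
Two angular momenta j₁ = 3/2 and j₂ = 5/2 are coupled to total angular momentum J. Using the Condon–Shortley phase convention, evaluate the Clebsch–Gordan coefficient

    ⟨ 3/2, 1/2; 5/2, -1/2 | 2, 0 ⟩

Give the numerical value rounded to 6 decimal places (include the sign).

j₁+j₂−J=2  J+j₁−j₂=1  J−j₁+j₂=3  j₁+j₂+J+1=7
(j₁±m₁, j₂±m₂, J±M) = (2,1,2,3,2,2)
P² = 8/7
sum k=0..1:
  [0] +1/4 = 1/4
  [1] −1/2 = -1/2
S = -1/4
C² = P²·S² = 1/14 ; C = -0.267261

-0.267261  (= −√(1/14))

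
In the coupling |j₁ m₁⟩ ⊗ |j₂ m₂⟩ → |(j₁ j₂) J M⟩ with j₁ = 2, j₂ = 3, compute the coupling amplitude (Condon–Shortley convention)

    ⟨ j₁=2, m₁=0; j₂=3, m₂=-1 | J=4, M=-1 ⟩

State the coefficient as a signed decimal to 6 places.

triangle: 1!×3!×5!/10! = 720/3628800
(j±m)!: 2!×2!×2!×4!×3!×5! = 138240
prefactor² = (2J+1)×Δ×N² = 1728/7
  k=0: +1/(0!×1!×2!×2!×1!×3!) = 1/24
  k=1: −1/(1!×0!×1!×1!×2!×4!) = -1/48
Σ = 1/48  ⇒  CG² = 1728/7×1/48² = 3/28
CG = +√(3/28) = +0.327327

+√(3/28) ≈ +0.327327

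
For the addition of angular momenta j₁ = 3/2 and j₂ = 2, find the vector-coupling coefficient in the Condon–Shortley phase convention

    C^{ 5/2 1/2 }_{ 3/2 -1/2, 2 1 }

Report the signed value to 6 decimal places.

−√(5/14) ≈ -0.597614

j₁+j₂−J=1  J+j₁−j₂=2  J−j₁+j₂=3  j₁+j₂+J+1=7
(j₁±m₁, j₂±m₂, J±M) = (1,2,3,1,3,2)
P² = 72/35
sum k=0..1:
  [0] +1/12 = 1/12
  [1] −1/2 = -1/2
S = -5/12
C² = P²·S² = 5/14 ; C = -0.597614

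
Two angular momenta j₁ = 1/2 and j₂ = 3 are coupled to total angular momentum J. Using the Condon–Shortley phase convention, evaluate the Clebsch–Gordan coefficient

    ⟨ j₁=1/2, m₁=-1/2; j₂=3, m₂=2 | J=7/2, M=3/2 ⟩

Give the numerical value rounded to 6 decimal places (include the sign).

+√(2/7) = +0.534522

√[8·0!1!6!/8! · 0!1!5!1!5!2!] = √(28800/7)
  +(−1)^0/∏(0,0,1,5,0,1)! = 1/120  (running 1/120)
⟨..|..⟩ = √(28800/7)·(1/120) = +0.534522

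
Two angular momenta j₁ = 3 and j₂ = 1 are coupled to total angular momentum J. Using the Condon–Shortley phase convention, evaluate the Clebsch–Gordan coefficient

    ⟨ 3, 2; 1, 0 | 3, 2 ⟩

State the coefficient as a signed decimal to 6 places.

+0.577350  (= +√(1/3))

√[7·1!5!1!/8! · 5!1!1!1!5!1!] = √(300)
  +(−1)^0/∏(0,1,1,1,4,0)! = 1/24  (running 1/24)
  +(−1)^1/∏(1,0,0,0,5,1)! = -1/120  (running 1/30)
⟨..|..⟩ = √(300)·(1/30) = +0.577350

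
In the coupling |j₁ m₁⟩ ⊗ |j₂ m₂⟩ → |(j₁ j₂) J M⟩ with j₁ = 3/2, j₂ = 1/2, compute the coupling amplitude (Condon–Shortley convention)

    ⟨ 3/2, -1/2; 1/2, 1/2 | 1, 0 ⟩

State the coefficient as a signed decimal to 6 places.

√[3·1!2!0!/4! · 1!2!1!0!1!1!] = √(1/2)
  +(−1)^1/∏(1,0,1,0,1,0)! = -1  (running -1)
⟨..|..⟩ = √(1/2)·(-1) = -0.707107

−√(1/2) = -0.707107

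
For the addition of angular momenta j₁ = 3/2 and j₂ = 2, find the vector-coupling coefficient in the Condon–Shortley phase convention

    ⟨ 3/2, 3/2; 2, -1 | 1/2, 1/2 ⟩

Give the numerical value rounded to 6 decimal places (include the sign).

+√(1/10) = +0.316228

triangle: 3!*0!*1!/5! = 6/120
(j±m)!: 3!*0!*1!*3!*1!*0! = 36
prefactor² = (2J+1)*Δ*N² = 18/5
  k=0: +1/(0!*3!*0!*1!*0!*0!) = 1/6
Σ = 1/6  ⇒  CG² = 18/5*1/6² = 1/10
CG = +√(1/10) = +0.316228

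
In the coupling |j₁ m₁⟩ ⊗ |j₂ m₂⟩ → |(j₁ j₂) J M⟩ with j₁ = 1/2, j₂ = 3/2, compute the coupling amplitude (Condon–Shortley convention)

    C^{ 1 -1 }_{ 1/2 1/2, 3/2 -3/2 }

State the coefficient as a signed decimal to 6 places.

√[3·1!0!2!/4! · 1!0!0!3!0!2!] = √(3)
  +(−1)^0/∏(0,1,0,0,0,2)! = 1/2  (running 1/2)
⟨..|..⟩ = √(3)·(1/2) = +0.866025

+√(3/4) ≈ +0.866025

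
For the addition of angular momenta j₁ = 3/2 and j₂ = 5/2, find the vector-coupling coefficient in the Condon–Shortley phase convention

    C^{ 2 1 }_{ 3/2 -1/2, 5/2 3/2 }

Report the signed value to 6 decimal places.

+√(1/42) ≈ +0.154303

j₁+j₂−J=2  J+j₁−j₂=1  J−j₁+j₂=3  j₁+j₂+J+1=7
(j₁±m₁, j₂±m₂, J±M) = (1,2,4,1,3,1)
P² = 24/7
sum k=1..2:
  [1] −1/6 = -1/6
  [2] +1/4 = 1/4
S = 1/12
C² = P²·S² = 1/42 ; C = +0.154303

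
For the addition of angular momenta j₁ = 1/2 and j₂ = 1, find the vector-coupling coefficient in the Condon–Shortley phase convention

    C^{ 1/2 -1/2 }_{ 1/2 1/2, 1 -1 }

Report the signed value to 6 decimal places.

√[2·1!0!1!/3! · 1!0!0!2!0!1!] = √(2/3)
  +(−1)^0/∏(0,1,0,0,0,1)! = 1  (running 1)
⟨..|..⟩ = √(2/3)·(1) = +0.816497

+√(2/3) = +0.816497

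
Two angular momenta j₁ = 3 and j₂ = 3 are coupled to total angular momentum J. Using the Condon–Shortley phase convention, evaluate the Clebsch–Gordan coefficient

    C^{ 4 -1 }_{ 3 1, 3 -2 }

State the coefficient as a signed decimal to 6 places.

+0.455842  (= +√(16/77))

triangle: 2!·4!·4!/11! = 1152/39916800
(j±m)!: 4!·2!·1!·5!·3!·5! = 4147200
prefactor² = (2J+1)·Δ·N² = 82944/77
  k=0: +1/(0!·2!·2!·1!·2!·3!) = 1/48
  k=1: −1/(1!·1!·1!·0!·3!·4!) = -1/144
Σ = 1/72  ⇒  CG² = 82944/77·1/72² = 16/77
CG = +√(16/77) = +0.455842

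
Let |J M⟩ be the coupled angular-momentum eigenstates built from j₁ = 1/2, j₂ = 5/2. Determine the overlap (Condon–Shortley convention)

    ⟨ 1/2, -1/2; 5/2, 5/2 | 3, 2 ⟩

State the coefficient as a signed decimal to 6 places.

√[7·0!1!5!/7! · 0!1!5!0!5!1!] = √(2400)
  +(−1)^0/∏(0,0,1,5,0,0)! = 1/120  (running 1/120)
⟨..|..⟩ = √(2400)·(1/120) = +0.408248

+√(1/6) ≈ +0.408248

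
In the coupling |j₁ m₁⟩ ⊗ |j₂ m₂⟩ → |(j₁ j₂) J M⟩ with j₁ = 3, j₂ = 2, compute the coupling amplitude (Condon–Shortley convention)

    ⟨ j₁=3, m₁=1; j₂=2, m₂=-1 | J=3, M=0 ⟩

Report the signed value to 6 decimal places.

+√(1/30) = +0.182574

√[7·2!4!2!/9! · 4!2!1!3!3!3!] = √(96/5)
  +(−1)^0/∏(0,2,2,1,2,1)! = 1/8  (running 1/8)
  +(−1)^1/∏(1,1,1,0,3,2)! = -1/12  (running 1/24)
⟨..|..⟩ = √(96/5)·(1/24) = +0.182574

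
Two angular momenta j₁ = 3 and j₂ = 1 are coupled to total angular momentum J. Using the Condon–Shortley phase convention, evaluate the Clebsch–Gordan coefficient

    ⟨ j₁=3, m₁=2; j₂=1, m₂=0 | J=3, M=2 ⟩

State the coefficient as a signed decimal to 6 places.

√[7·1!5!1!/8! · 5!1!1!1!5!1!] = √(300)
  +(−1)^0/∏(0,1,1,1,4,0)! = 1/24  (running 1/24)
  +(−1)^1/∏(1,0,0,0,5,1)! = -1/120  (running 1/30)
⟨..|..⟩ = √(300)·(1/30) = +0.577350

+0.577350  (= +√(1/3))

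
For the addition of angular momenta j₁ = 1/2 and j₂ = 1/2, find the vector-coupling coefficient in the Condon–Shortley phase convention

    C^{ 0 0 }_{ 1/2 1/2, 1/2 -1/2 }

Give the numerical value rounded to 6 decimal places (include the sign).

j₁+j₂−J=1  J+j₁−j₂=0  J−j₁+j₂=0  j₁+j₂+J+1=2
(j₁±m₁, j₂±m₂, J±M) = (1,0,0,1,0,0)
P² = 1/2
sum k=0..0:
  [0] +1/1 = 1
S = 1
C² = P²·S² = 1/2 ; C = +0.707107

+√(1/2) = +0.707107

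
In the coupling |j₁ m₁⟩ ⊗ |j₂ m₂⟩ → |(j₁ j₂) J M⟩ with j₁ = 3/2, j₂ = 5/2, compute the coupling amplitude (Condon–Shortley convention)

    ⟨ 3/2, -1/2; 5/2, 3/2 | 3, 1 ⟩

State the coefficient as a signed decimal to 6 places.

j₁+j₂−J=1  J+j₁−j₂=2  J−j₁+j₂=4  j₁+j₂+J+1=8
(j₁±m₁, j₂±m₂, J±M) = (1,2,4,1,4,2)
P² = 96/5
sum k=0..1:
  [0] +1/48 = 1/48
  [1] −1/6 = -1/6
S = -7/48
C² = P²·S² = 49/120 ; C = -0.639010

-0.639010  (= −√(49/120))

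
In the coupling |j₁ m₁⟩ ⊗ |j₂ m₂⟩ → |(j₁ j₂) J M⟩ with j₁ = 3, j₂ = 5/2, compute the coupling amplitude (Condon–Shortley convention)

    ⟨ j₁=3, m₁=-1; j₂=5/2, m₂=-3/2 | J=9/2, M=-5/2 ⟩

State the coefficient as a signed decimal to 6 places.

+√(10/99) = +0.317821

j₁+j₂−J=1  J+j₁−j₂=5  J−j₁+j₂=4  j₁+j₂+J+1=11
(j₁±m₁, j₂±m₂, J±M) = (2,4,1,4,2,7)
P² = 92160/11
sum k=0..1:
  [0] +1/144 = 1/144
  [1] −1/288 = -1/288
S = 1/288
C² = P²·S² = 10/99 ; C = +0.317821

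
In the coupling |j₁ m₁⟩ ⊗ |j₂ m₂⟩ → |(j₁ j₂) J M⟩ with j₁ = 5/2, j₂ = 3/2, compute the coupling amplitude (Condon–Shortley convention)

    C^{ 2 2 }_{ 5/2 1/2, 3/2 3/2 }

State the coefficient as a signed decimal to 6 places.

triangle: 2!·3!·1!/7! = 12/5040
(j±m)!: 3!·2!·3!·0!·4!·0! = 1728
prefactor² = (2J+1)·Δ·N² = 144/7
  k=2: +1/(2!·0!·0!·1!·3!·0!) = 1/12
Σ = 1/12  ⇒  CG² = 144/7·1/12² = 1/7
CG = +√(1/7) = +0.377964

+0.377964  (= +√(1/7))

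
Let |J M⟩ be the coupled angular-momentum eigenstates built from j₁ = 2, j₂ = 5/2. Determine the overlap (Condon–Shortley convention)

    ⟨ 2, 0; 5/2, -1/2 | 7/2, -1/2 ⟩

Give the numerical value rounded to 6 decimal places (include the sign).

j₁+j₂−J=1  J+j₁−j₂=3  J−j₁+j₂=4  j₁+j₂+J+1=9
(j₁±m₁, j₂±m₂, J±M) = (2,2,2,3,3,4)
P² = 768/35
sum k=0..1:
  [0] +1/8 = 1/8
  [1] −1/12 = -1/12
S = 1/24
C² = P²·S² = 4/105 ; C = +0.195180

+0.195180  (= +√(4/105))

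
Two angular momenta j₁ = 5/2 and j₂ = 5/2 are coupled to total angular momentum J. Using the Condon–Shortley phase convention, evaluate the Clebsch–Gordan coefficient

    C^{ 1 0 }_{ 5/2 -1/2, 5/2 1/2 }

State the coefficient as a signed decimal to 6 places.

+0.119523

j₁+j₂−J=4  J+j₁−j₂=1  J−j₁+j₂=1  j₁+j₂+J+1=7
(j₁±m₁, j₂±m₂, J±M) = (2,3,3,2,1,1)
P² = 72/35
sum k=2..3:
  [2] +1/4 = 1/4
  [3] −1/6 = -1/6
S = 1/12
C² = P²·S² = 1/70 ; C = +0.119523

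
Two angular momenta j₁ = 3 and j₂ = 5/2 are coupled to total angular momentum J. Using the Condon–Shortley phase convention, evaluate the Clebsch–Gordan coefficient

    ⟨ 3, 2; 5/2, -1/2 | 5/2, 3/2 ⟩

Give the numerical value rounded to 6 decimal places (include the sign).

−√(1/14) = -0.267261

√[6·3!3!2!/9! · 5!1!2!3!4!1!] = √(288/7)
  +(−1)^0/∏(0,3,1,2,2,0)! = 1/24  (running 1/24)
  +(−1)^1/∏(1,2,0,1,3,1)! = -1/12  (running -1/24)
⟨..|..⟩ = √(288/7)·(-1/24) = -0.267261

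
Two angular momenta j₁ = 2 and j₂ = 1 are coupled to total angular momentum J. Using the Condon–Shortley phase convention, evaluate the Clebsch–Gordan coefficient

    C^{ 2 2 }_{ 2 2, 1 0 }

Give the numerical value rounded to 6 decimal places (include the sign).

+0.816497

triangle: 1!*3!*1!/6! = 6/720
(j±m)!: 4!*0!*1!*1!*4!*0! = 576
prefactor² = (2J+1)*Δ*N² = 24
  k=0: +1/(0!*1!*0!*1!*3!*0!) = 1/6
Σ = 1/6  ⇒  CG² = 24*1/6² = 2/3
CG = +√(2/3) = +0.816497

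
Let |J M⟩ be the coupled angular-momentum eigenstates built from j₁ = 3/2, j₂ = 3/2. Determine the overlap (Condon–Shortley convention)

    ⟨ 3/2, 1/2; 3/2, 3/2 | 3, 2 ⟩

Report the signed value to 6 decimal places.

+√(1/2) = +0.707107

j₁+j₂−J=0  J+j₁−j₂=3  J−j₁+j₂=3  j₁+j₂+J+1=7
(j₁±m₁, j₂±m₂, J±M) = (2,1,3,0,5,1)
P² = 72
sum k=0..0:
  [0] +1/12 = 1/12
S = 1/12
C² = P²·S² = 1/2 ; C = +0.707107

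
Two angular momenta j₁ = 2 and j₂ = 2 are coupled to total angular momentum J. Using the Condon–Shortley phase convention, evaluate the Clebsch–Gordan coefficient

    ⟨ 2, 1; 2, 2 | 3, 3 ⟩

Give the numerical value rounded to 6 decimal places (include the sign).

−√(1/2) ≈ -0.707107

j₁+j₂−J=1  J+j₁−j₂=3  J−j₁+j₂=3  j₁+j₂+J+1=8
(j₁±m₁, j₂±m₂, J±M) = (3,1,4,0,6,0)
P² = 648
sum k=1..1:
  [1] −1/36 = -1/36
S = -1/36
C² = P²·S² = 1/2 ; C = -0.707107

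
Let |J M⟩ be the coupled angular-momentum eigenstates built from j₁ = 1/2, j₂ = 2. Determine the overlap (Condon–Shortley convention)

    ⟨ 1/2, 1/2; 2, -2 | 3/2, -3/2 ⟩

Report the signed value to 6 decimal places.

+√(4/5) ≈ +0.894427

j₁+j₂−J=1  J+j₁−j₂=0  J−j₁+j₂=3  j₁+j₂+J+1=5
(j₁±m₁, j₂±m₂, J±M) = (1,0,0,4,0,3)
P² = 144/5
sum k=0..0:
  [0] +1/6 = 1/6
S = 1/6
C² = P²·S² = 4/5 ; C = +0.894427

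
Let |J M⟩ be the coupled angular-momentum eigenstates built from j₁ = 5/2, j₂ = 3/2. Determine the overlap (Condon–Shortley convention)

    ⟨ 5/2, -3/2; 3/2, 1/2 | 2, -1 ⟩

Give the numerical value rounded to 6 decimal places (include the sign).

√[5·2!3!1!/7! · 1!4!2!1!1!3!] = √(24/7)
  +(−1)^1/∏(1,1,3,1,0,0)! = -1/6  (running -1/6)
  +(−1)^2/∏(2,0,2,0,1,1)! = 1/4  (running 1/12)
⟨..|..⟩ = √(24/7)·(1/12) = +0.154303

+√(1/42) = +0.154303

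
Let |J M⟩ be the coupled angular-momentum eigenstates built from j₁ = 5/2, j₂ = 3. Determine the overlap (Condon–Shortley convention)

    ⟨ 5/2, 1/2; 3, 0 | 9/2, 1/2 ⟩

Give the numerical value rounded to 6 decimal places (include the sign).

+0.208063  (= +√(10/231))

triangle: 1!·4!·5!/11! = 2880/39916800
(j±m)!: 3!·2!·3!·3!·5!·4! = 1244160
prefactor² = (2J+1)·Δ·N² = 69120/77
  k=0: +1/(0!·1!·2!·3!·2!·2!) = 1/48
  k=1: −1/(1!·0!·1!·2!·3!·3!) = -1/72
Σ = 1/144  ⇒  CG² = 69120/77·1/144² = 10/231
CG = +√(10/231) = +0.208063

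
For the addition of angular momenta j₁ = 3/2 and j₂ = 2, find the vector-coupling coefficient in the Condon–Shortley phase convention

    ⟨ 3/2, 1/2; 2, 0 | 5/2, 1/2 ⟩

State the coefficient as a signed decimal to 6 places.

+0.292770

√[6·1!2!3!/7! · 2!1!2!2!3!2!] = √(48/35)
  +(−1)^0/∏(0,1,1,2,1,1)! = 1/2  (running 1/2)
  +(−1)^1/∏(1,0,0,1,2,2)! = -1/4  (running 1/4)
⟨..|..⟩ = √(48/35)·(1/4) = +0.292770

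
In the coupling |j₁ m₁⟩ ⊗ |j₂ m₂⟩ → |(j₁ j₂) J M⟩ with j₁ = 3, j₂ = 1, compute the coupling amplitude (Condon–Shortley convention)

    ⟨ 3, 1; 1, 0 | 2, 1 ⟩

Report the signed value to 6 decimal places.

triangle: 2!×4!×0!/7! = 48/5040
(j±m)!: 4!×2!×1!×1!×3!×1! = 288
prefactor² = (2J+1)×Δ×N² = 96/7
  k=1: −1/(1!×1!×1!×0!×3!×0!) = -1/6
Σ = -1/6  ⇒  CG² = 96/7×(-1/6)² = 8/21
CG = −√(8/21) = -0.617213

-0.617213  (= −√(8/21))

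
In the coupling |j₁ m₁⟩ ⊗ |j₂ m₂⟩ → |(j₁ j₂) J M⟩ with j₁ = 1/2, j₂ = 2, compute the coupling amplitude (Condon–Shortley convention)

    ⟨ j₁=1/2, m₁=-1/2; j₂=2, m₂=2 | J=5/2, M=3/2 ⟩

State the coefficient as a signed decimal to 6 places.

j₁+j₂−J=0  J+j₁−j₂=1  J−j₁+j₂=4  j₁+j₂+J+1=6
(j₁±m₁, j₂±m₂, J±M) = (0,1,4,0,4,1)
P² = 576/5
sum k=0..0:
  [0] +1/24 = 1/24
S = 1/24
C² = P²·S² = 1/5 ; C = +0.447214

+0.447214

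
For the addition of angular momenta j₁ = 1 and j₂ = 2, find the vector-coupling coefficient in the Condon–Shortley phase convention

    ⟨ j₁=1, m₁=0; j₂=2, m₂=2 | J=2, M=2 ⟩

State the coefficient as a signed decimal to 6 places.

triangle: 1!*1!*3!/6! = 6/720
(j±m)!: 1!*1!*4!*0!*4!*0! = 576
prefactor² = (2J+1)*Δ*N² = 24
  k=1: −1/(1!*0!*0!*3!*1!*0!) = -1/6
Σ = -1/6  ⇒  CG² = 24*(-1/6)² = 2/3
CG = −√(2/3) = -0.816497

-0.816497  (= −√(2/3))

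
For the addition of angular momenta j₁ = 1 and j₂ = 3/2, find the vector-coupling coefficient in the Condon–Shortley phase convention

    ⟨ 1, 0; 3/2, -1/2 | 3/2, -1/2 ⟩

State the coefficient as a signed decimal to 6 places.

+0.258199  (= +√(1/15))

j₁+j₂−J=1  J+j₁−j₂=1  J−j₁+j₂=2  j₁+j₂+J+1=5
(j₁±m₁, j₂±m₂, J±M) = (1,1,1,2,1,2)
P² = 4/15
sum k=0..1:
  [0] +1/1 = 1
  [1] −1/2 = -1/2
S = 1/2
C² = P²·S² = 1/15 ; C = +0.258199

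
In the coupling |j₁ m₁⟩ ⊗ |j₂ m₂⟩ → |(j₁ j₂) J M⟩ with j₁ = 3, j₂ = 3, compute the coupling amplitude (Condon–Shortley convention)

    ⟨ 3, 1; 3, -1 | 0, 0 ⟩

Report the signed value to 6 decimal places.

+√(1/7) ≈ +0.377964

triangle: 6!*0!*0!/7! = 720/5040
(j±m)!: 4!*2!*2!*4!*0!*0! = 2304
prefactor² = (2J+1)*Δ*N² = 2304/7
  k=2: +1/(2!*4!*0!*0!*0!*0!) = 1/48
Σ = 1/48  ⇒  CG² = 2304/7*1/48² = 1/7
CG = +√(1/7) = +0.377964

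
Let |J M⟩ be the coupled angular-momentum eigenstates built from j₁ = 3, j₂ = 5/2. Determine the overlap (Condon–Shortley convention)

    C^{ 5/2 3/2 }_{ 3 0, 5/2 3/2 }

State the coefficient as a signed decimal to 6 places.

√[6·3!3!2!/9! · 3!3!4!1!4!1!] = √(864/35)
  +(−1)^2/∏(2,1,1,2,2,0)! = 1/8  (running 1/8)
  +(−1)^3/∏(3,0,0,1,3,1)! = -1/36  (running 7/72)
⟨..|..⟩ = √(864/35)·(7/72) = +0.483046

+√(7/30) = +0.483046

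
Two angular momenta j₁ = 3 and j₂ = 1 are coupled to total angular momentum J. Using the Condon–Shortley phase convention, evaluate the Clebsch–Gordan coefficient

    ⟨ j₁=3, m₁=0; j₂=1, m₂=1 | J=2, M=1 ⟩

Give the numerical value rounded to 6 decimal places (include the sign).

+√(1/7) = +0.377964

j₁+j₂−J=2  J+j₁−j₂=4  J−j₁+j₂=0  j₁+j₂+J+1=7
(j₁±m₁, j₂±m₂, J±M) = (3,3,2,0,3,1)
P² = 144/7
sum k=2..2:
  [2] +1/12 = 1/12
S = 1/12
C² = P²·S² = 1/7 ; C = +0.377964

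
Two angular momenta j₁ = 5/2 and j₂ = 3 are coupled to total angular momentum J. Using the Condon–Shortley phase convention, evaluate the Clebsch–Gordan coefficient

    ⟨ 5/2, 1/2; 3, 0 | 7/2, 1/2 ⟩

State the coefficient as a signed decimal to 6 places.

√[8·2!3!4!/10! · 3!2!3!3!4!3!] = √(6912/175)
  +(−1)^0/∏(0,2,2,3,1,1)! = 1/24  (running 1/24)
  +(−1)^1/∏(1,1,1,2,2,2)! = -1/8  (running -1/12)
  +(−1)^2/∏(2,0,0,1,3,3)! = 1/72  (running -5/72)
⟨..|..⟩ = √(6912/175)·(-5/72) = -0.436436

−√(4/21) ≈ -0.436436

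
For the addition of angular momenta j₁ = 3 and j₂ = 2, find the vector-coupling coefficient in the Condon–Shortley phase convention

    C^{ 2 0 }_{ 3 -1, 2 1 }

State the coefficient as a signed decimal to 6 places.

triangle: 3!*3!*1!/8! = 36/40320
(j±m)!: 2!*4!*3!*1!*2!*2! = 1152
prefactor² = (2J+1)*Δ*N² = 36/7
  k=2: +1/(2!*1!*2!*1!*1!*0!) = 1/4
  k=3: −1/(3!*0!*1!*0!*2!*1!) = -1/12
Σ = 1/6  ⇒  CG² = 36/7*1/6² = 1/7
CG = +√(1/7) = +0.377964

+0.377964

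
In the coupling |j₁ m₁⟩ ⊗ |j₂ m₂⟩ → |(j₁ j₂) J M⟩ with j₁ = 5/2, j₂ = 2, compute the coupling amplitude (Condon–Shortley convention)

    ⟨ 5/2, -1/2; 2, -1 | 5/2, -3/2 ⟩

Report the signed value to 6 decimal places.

−√(6/35) = -0.414039

√[6·2!3!2!/8! · 2!3!1!3!1!4!] = √(216/35)
  +(−1)^0/∏(0,2,3,1,0,1)! = 1/12  (running 1/12)
  +(−1)^1/∏(1,1,2,0,1,2)! = -1/4  (running -1/6)
⟨..|..⟩ = √(216/35)·(-1/6) = -0.414039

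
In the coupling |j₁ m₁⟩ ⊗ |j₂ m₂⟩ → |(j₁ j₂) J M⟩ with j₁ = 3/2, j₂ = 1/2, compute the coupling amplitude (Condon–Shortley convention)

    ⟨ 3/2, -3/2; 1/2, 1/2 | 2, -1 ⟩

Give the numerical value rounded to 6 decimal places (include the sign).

+√(1/4) = +0.500000

√[5·0!3!1!/5! · 0!3!1!0!1!3!] = √(9)
  +(−1)^0/∏(0,0,3,1,0,0)! = 1/6  (running 1/6)
⟨..|..⟩ = √(9)·(1/6) = +0.500000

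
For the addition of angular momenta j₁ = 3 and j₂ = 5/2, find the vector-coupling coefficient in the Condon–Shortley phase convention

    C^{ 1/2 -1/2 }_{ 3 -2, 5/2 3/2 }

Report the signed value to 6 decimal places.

+0.487950

√[2·5!1!0!/7! · 1!5!4!1!0!1!] = √(960/7)
  +(−1)^4/∏(4,1,1,0,0,0)! = 1/24  (running 1/24)
⟨..|..⟩ = √(960/7)·(1/24) = +0.487950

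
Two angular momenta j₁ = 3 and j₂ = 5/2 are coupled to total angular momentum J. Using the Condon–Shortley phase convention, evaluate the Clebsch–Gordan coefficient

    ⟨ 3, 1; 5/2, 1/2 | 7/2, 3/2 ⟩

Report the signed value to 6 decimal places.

-0.487950

j₁+j₂−J=2  J+j₁−j₂=4  J−j₁+j₂=3  j₁+j₂+J+1=10
(j₁±m₁, j₂±m₂, J±M) = (4,2,3,2,5,2)
P² = 3072/35
sum k=0..2:
  [0] +1/48 = 1/48
  [1] −1/12 = -1/12
  [2] +1/96 = 1/96
S = -5/96
C² = P²·S² = 5/21 ; C = -0.487950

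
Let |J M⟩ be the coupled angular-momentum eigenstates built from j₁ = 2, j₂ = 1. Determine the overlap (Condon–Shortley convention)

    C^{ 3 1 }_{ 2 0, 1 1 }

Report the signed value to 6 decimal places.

+√(2/5) ≈ +0.632456

√[7·0!4!2!/7! · 2!2!2!0!4!2!] = √(128/5)
  +(−1)^0/∏(0,0,2,2,2,0)! = 1/8  (running 1/8)
⟨..|..⟩ = √(128/5)·(1/8) = +0.632456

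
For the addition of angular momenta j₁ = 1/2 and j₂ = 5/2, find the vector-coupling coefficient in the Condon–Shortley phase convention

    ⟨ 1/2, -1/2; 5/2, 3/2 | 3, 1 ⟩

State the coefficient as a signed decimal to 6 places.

+√(1/3) = +0.577350

triangle: 0!×1!×5!/7! = 120/5040
(j±m)!: 0!×1!×4!×1!×4!×2! = 1152
prefactor² = (2J+1)×Δ×N² = 192
  k=0: +1/(0!×0!×1!×4!×0!×1!) = 1/24
Σ = 1/24  ⇒  CG² = 192×1/24² = 1/3
CG = +√(1/3) = +0.577350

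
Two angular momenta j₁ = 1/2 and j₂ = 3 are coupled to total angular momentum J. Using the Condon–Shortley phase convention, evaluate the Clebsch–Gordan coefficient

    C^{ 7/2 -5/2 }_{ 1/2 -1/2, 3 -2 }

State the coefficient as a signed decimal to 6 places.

j₁+j₂−J=0  J+j₁−j₂=1  J−j₁+j₂=6  j₁+j₂+J+1=8
(j₁±m₁, j₂±m₂, J±M) = (0,1,1,5,1,6)
P² = 86400/7
sum k=0..0:
  [0] +1/120 = 1/120
S = 1/120
C² = P²·S² = 6/7 ; C = +0.925820

+√(6/7) = +0.925820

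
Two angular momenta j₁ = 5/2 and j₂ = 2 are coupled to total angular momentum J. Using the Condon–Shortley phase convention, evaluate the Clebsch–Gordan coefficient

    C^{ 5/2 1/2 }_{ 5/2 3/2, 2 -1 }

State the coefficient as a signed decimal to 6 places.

triangle: 2!·3!·2!/8! = 24/40320
(j±m)!: 4!·1!·1!·3!·3!·2! = 1728
prefactor² = (2J+1)·Δ·N² = 216/35
  k=0: +1/(0!·2!·1!·1!·2!·1!) = 1/4
  k=1: −1/(1!·1!·0!·0!·3!·2!) = -1/12
Σ = 1/6  ⇒  CG² = 216/35·1/6² = 6/35
CG = +√(6/35) = +0.414039

+0.414039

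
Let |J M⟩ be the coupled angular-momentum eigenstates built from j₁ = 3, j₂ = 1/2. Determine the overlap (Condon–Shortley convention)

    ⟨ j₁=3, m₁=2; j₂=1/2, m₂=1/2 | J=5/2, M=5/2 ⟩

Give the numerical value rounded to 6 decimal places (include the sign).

j₁+j₂−J=1  J+j₁−j₂=5  J−j₁+j₂=0  j₁+j₂+J+1=7
(j₁±m₁, j₂±m₂, J±M) = (5,1,1,0,5,0)
P² = 14400/7
sum k=1..1:
  [1] −1/120 = -1/120
S = -1/120
C² = P²·S² = 1/7 ; C = -0.377964

−√(1/7) ≈ -0.377964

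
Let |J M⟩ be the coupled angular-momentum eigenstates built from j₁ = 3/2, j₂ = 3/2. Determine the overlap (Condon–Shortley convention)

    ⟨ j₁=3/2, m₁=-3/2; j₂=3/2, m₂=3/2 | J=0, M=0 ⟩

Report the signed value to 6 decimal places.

−√(1/4) = -0.500000

√[1·3!0!0!/4! · 0!3!3!0!0!0!] = √(9)
  +(−1)^3/∏(3,0,0,0,0,0)! = -1/6  (running -1/6)
⟨..|..⟩ = √(9)·(-1/6) = -0.500000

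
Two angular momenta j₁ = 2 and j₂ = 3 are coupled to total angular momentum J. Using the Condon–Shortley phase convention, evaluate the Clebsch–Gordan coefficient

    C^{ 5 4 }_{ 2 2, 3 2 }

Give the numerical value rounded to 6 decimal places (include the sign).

+√(3/5) ≈ +0.774597

√[11·0!4!6!/11! · 4!0!5!1!9!1!] = √(4976640)
  +(−1)^0/∏(0,0,0,5,4,1)! = 1/2880  (running 1/2880)
⟨..|..⟩ = √(4976640)·(1/2880) = +0.774597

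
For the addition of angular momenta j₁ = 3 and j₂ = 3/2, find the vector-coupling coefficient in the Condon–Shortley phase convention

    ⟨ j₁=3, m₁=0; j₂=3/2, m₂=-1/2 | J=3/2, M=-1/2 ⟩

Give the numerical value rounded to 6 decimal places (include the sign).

√[4·3!3!0!/7! · 3!3!1!2!1!2!] = √(144/35)
  +(−1)^1/∏(1,2,2,0,1,0)! = -1/4  (running -1/4)
⟨..|..⟩ = √(144/35)·(-1/4) = -0.507093

-0.507093  (= −√(9/35))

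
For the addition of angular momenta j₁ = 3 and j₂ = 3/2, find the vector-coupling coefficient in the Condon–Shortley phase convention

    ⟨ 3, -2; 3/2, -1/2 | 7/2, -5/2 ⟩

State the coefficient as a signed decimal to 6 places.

triangle: 1!×5!×2!/9! = 240/362880
(j±m)!: 1!×5!×1!×2!×1!×6! = 172800
prefactor² = (2J+1)×Δ×N² = 6400/7
  k=0: +1/(0!×1!×5!×1!×0!×1!) = 1/120
  k=1: −1/(1!×0!×4!×0!×1!×2!) = -1/48
Σ = -1/80  ⇒  CG² = 6400/7×(-1/80)² = 1/7
CG = −√(1/7) = -0.377964

−√(1/7) ≈ -0.377964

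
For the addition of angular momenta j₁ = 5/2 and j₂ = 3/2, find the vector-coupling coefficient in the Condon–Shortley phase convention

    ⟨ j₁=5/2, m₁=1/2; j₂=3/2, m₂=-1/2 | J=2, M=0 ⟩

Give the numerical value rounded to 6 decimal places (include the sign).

triangle: 2!*3!*1!/7! = 12/5040
(j±m)!: 3!*2!*1!*2!*2!*2! = 96
prefactor² = (2J+1)*Δ*N² = 8/7
  k=0: +1/(0!*2!*2!*1!*1!*0!) = 1/4
  k=1: −1/(1!*1!*1!*0!*2!*1!) = -1/2
Σ = -1/4  ⇒  CG² = 8/7*(-1/4)² = 1/14
CG = −√(1/14) = -0.267261

-0.267261  (= −√(1/14))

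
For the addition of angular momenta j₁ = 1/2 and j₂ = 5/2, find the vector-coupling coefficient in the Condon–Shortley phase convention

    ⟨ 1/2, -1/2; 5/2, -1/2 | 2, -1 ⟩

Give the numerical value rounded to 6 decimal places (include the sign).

−√(1/3) ≈ -0.577350

j₁+j₂−J=1  J+j₁−j₂=0  J−j₁+j₂=4  j₁+j₂+J+1=6
(j₁±m₁, j₂±m₂, J±M) = (0,1,2,3,1,3)
P² = 12
sum k=1..1:
  [1] −1/6 = -1/6
S = -1/6
C² = P²·S² = 1/3 ; C = -0.577350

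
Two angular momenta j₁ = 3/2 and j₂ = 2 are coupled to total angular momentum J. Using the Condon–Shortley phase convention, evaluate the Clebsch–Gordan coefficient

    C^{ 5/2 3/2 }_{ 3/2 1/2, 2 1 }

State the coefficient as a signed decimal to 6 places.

-0.169031  (= −√(1/35))

triangle: 1!*2!*3!/7! = 12/5040
(j±m)!: 2!*1!*3!*1!*4!*1! = 288
prefactor² = (2J+1)*Δ*N² = 144/35
  k=0: +1/(0!*1!*1!*3!*1!*0!) = 1/6
  k=1: −1/(1!*0!*0!*2!*2!*1!) = -1/4
Σ = -1/12  ⇒  CG² = 144/35*(-1/12)² = 1/35
CG = −√(1/35) = -0.169031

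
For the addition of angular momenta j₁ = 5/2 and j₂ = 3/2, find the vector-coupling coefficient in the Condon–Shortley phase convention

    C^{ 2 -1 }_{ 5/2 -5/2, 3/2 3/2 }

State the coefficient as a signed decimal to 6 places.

√[5·2!3!1!/7! · 0!5!3!0!1!3!] = √(360/7)
  +(−1)^2/∏(2,0,3,1,0,0)! = 1/12  (running 1/12)
⟨..|..⟩ = √(360/7)·(1/12) = +0.597614

+√(5/14) = +0.597614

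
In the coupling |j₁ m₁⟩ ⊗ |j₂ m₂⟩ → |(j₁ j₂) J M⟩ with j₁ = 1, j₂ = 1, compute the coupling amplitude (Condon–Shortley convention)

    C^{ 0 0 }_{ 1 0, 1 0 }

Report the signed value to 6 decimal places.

-0.577350

triangle: 2!*0!*0!/3! = 2/6
(j±m)!: 1!*1!*1!*1!*0!*0! = 1
prefactor² = (2J+1)*Δ*N² = 1/3
  k=1: −1/(1!*1!*0!*0!*0!*0!) = -1
Σ = -1  ⇒  CG² = 1/3*(-1)² = 1/3
CG = −√(1/3) = -0.577350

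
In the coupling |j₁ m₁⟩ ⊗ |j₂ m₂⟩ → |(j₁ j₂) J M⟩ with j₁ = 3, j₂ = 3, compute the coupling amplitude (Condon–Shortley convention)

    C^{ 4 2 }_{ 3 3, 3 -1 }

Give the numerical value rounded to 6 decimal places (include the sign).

j₁+j₂−J=2  J+j₁−j₂=4  J−j₁+j₂=4  j₁+j₂+J+1=11
(j₁±m₁, j₂±m₂, J±M) = (6,0,2,4,6,2)
P² = 995328/77
sum k=0..0:
  [0] +1/192 = 1/192
S = 1/192
C² = P²·S² = 27/77 ; C = +0.592157

+0.592157  (= +√(27/77))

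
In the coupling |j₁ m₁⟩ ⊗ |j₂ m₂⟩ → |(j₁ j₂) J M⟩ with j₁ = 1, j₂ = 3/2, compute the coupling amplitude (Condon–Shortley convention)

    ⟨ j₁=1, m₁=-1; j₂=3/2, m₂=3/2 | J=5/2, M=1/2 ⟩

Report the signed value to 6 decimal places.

+√(1/10) = +0.316228

√[6·0!2!3!/6! · 0!2!3!0!3!2!] = √(72/5)
  +(−1)^0/∏(0,0,2,3,0,0)! = 1/12  (running 1/12)
⟨..|..⟩ = √(72/5)·(1/12) = +0.316228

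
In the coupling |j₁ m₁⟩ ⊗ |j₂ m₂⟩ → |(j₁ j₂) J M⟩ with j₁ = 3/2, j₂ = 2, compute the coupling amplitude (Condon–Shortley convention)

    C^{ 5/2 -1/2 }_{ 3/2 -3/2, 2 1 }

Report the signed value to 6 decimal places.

triangle: 1!·2!·3!/7! = 12/5040
(j±m)!: 0!·3!·3!·1!·2!·3! = 432
prefactor² = (2J+1)·Δ·N² = 216/35
  k=1: −1/(1!·0!·2!·2!·0!·1!) = -1/4
Σ = -1/4  ⇒  CG² = 216/35·(-1/4)² = 27/70
CG = −√(27/70) = -0.621059

−√(27/70) ≈ -0.621059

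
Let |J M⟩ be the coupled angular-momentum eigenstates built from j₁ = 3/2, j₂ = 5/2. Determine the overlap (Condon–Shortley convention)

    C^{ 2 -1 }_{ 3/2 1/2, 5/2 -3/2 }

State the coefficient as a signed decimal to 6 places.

j₁+j₂−J=2  J+j₁−j₂=1  J−j₁+j₂=3  j₁+j₂+J+1=7
(j₁±m₁, j₂±m₂, J±M) = (2,1,1,4,1,3)
P² = 24/7
sum k=0..1:
  [0] +1/4 = 1/4
  [1] −1/6 = -1/6
S = 1/12
C² = P²·S² = 1/42 ; C = +0.154303

+0.154303  (= +√(1/42))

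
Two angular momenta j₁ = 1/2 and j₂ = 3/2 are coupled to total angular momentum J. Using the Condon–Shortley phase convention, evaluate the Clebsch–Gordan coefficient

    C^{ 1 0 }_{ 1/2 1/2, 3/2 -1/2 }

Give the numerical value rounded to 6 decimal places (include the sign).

√[3·1!0!2!/4! · 1!0!1!2!1!1!] = √(1/2)
  +(−1)^0/∏(0,1,0,1,0,1)! = 1  (running 1)
⟨..|..⟩ = √(1/2)·(1) = +0.707107

+√(1/2) = +0.707107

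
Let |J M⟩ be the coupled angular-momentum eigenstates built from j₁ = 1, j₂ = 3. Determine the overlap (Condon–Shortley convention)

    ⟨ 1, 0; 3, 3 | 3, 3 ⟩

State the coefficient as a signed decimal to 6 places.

√[7·1!1!5!/8! · 1!1!6!0!6!0!] = √(10800)
  +(−1)^1/∏(1,0,0,5,1,0)! = -1/120  (running -1/120)
⟨..|..⟩ = √(10800)·(-1/120) = -0.866025

−√(3/4) = -0.866025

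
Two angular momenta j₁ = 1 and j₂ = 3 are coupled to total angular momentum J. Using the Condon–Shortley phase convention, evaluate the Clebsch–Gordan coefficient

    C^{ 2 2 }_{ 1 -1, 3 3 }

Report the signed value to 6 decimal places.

+√(5/7) ≈ +0.845154

j₁+j₂−J=2  J+j₁−j₂=0  J−j₁+j₂=4  j₁+j₂+J+1=7
(j₁±m₁, j₂±m₂, J±M) = (0,2,6,0,4,0)
P² = 11520/7
sum k=2..2:
  [2] +1/48 = 1/48
S = 1/48
C² = P²·S² = 5/7 ; C = +0.845154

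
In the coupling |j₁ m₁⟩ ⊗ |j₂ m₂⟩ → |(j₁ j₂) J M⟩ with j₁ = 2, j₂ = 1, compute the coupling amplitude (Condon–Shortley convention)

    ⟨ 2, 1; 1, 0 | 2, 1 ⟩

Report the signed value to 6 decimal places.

+0.408248  (= +√(1/6))

√[5·1!3!1!/6! · 3!1!1!1!3!1!] = √(3/2)
  +(−1)^0/∏(0,1,1,1,2,0)! = 1/2  (running 1/2)
  +(−1)^1/∏(1,0,0,0,3,1)! = -1/6  (running 1/3)
⟨..|..⟩ = √(3/2)·(1/3) = +0.408248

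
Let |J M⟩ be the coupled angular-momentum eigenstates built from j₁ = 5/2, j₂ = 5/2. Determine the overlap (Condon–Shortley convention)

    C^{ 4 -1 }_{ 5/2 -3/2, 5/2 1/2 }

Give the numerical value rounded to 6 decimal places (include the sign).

−√(5/14) = -0.597614

triangle: 1!×4!×4!/10! = 576/3628800
(j±m)!: 1!×4!×3!×2!×3!×5! = 207360
prefactor² = (2J+1)×Δ×N² = 10368/35
  k=0: +1/(0!×1!×4!×3!×0!×1!) = 1/144
  k=1: −1/(1!×0!×3!×2!×1!×2!) = -1/24
Σ = -5/144  ⇒  CG² = 10368/35×(-5/144)² = 5/14
CG = −√(5/14) = -0.597614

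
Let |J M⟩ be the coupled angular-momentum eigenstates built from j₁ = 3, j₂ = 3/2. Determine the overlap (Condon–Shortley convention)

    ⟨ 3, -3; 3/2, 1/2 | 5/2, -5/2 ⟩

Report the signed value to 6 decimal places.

triangle: 2!×4!×1!/8! = 48/40320
(j±m)!: 0!×6!×2!×1!×0!×5! = 172800
prefactor² = (2J+1)×Δ×N² = 8640/7
  k=2: +1/(2!×0!×4!×0!×0!×1!) = 1/48
Σ = 1/48  ⇒  CG² = 8640/7×1/48² = 15/28
CG = +√(15/28) = +0.731925

+0.731925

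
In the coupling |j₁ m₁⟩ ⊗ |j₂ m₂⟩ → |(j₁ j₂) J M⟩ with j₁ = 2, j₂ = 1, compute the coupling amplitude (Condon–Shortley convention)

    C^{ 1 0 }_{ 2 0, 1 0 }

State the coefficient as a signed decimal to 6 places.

triangle: 2!×2!×0!/5! = 4/120
(j±m)!: 2!×2!×1!×1!×1!×1! = 4
prefactor² = (2J+1)×Δ×N² = 2/5
  k=1: −1/(1!×1!×1!×0!×1!×0!) = -1
Σ = -1  ⇒  CG² = 2/5×(-1)² = 2/5
CG = −√(2/5) = -0.632456

-0.632456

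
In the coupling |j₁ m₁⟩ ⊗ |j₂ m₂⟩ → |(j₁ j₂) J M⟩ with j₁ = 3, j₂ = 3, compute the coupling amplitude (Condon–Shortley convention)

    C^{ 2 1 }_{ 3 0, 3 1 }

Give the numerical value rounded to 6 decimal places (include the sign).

√[5·4!2!2!/9! · 3!3!4!2!3!1!] = √(96/7)
  +(−1)^2/∏(2,2,1,2,1,0)! = 1/8  (running 1/8)
  +(−1)^3/∏(3,1,0,1,2,1)! = -1/12  (running 1/24)
⟨..|..⟩ = √(96/7)·(1/24) = +0.154303

+0.154303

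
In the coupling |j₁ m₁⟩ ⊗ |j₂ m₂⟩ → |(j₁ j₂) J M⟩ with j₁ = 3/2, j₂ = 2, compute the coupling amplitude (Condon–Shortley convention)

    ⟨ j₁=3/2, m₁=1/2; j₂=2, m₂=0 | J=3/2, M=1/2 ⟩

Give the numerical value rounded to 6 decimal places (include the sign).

-0.447214  (= −√(1/5))

√[4·2!1!2!/6! · 2!1!2!2!2!1!] = √(16/45)
  +(−1)^0/∏(0,2,1,2,0,0)! = 1/4  (running 1/4)
  +(−1)^1/∏(1,1,0,1,1,1)! = -1  (running -3/4)
⟨..|..⟩ = √(16/45)·(-3/4) = -0.447214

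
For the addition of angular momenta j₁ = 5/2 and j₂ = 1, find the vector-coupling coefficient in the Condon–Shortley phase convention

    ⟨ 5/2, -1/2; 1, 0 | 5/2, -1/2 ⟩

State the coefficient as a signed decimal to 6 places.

−√(1/35) ≈ -0.169031

triangle: 1!×4!×1!/7! = 24/5040
(j±m)!: 2!×3!×1!×1!×2!×3! = 144
prefactor² = (2J+1)×Δ×N² = 144/35
  k=0: +1/(0!×1!×3!×1!×1!×0!) = 1/6
  k=1: −1/(1!×0!×2!×0!×2!×1!) = -1/4
Σ = -1/12  ⇒  CG² = 144/35×(-1/12)² = 1/35
CG = −√(1/35) = -0.169031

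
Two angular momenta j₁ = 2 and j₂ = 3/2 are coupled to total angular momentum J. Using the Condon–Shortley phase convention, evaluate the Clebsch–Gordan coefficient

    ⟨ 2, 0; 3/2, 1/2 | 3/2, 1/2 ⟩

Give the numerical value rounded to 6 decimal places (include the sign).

−√(1/5) = -0.447214

√[4·2!2!1!/6! · 2!2!2!1!2!1!] = √(16/45)
  +(−1)^1/∏(1,1,1,1,1,0)! = -1  (running -1)
  +(−1)^2/∏(2,0,0,0,2,1)! = 1/4  (running -3/4)
⟨..|..⟩ = √(16/45)·(-3/4) = -0.447214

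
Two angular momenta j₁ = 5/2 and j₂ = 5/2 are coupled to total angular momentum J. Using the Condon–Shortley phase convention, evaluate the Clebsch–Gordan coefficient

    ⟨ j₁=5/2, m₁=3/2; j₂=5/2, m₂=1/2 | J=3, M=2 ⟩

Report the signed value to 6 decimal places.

triangle: 2!×3!×3!/9! = 72/362880
(j±m)!: 4!×1!×3!×2!×5!×1! = 34560
prefactor² = (2J+1)×Δ×N² = 48
  k=0: +1/(0!×2!×1!×3!×2!×0!) = 1/24
  k=1: −1/(1!×1!×0!×2!×3!×1!) = -1/12
Σ = -1/24  ⇒  CG² = 48×(-1/24)² = 1/12
CG = −√(1/12) = -0.288675

-0.288675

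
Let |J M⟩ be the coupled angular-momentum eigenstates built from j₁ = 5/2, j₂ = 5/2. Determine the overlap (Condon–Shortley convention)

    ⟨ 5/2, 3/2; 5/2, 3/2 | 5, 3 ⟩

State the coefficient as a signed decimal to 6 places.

+0.745356  (= +√(5/9))

√[11·0!5!5!/11! · 4!1!4!1!8!2!] = √(184320)
  +(−1)^0/∏(0,0,1,4,4,1)! = 1/576  (running 1/576)
⟨..|..⟩ = √(184320)·(1/576) = +0.745356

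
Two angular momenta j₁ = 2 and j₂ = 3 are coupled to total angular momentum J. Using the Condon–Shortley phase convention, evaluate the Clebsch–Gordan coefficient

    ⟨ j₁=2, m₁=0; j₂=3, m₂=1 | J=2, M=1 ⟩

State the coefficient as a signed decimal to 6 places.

j₁+j₂−J=3  J+j₁−j₂=1  J−j₁+j₂=3  j₁+j₂+J+1=8
(j₁±m₁, j₂±m₂, J±M) = (2,2,4,2,3,1)
P² = 36/7
sum k=1..2:
  [1] −1/12 = -1/12
  [2] +1/4 = 1/4
S = 1/6
C² = P²·S² = 1/7 ; C = +0.377964

+0.377964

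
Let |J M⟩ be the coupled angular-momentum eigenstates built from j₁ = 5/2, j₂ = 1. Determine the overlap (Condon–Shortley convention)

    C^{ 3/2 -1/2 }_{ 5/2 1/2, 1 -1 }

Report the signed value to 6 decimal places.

√[4·2!3!0!/6! · 3!2!0!2!1!2!] = √(16/5)
  +(−1)^0/∏(0,2,2,0,1,0)! = 1/4  (running 1/4)
⟨..|..⟩ = √(16/5)·(1/4) = +0.447214

+√(1/5) = +0.447214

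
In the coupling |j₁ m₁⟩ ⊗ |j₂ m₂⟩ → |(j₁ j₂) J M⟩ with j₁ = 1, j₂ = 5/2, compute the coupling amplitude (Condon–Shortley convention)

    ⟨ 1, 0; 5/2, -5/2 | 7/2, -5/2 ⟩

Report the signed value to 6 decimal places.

+√(2/7) ≈ +0.534522

triangle: 0!·2!·5!/8! = 240/40320
(j±m)!: 1!·1!·0!·5!·1!·6! = 86400
prefactor² = (2J+1)·Δ·N² = 28800/7
  k=0: +1/(0!·0!·1!·0!·1!·5!) = 1/120
Σ = 1/120  ⇒  CG² = 28800/7·1/120² = 2/7
CG = +√(2/7) = +0.534522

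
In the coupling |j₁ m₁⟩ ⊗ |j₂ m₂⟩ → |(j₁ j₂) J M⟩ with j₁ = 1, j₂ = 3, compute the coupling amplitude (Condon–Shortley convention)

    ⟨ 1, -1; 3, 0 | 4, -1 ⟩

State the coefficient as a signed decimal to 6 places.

j₁+j₂−J=0  J+j₁−j₂=2  J−j₁+j₂=6  j₁+j₂+J+1=9
(j₁±m₁, j₂±m₂, J±M) = (0,2,3,3,3,5)
P² = 12960/7
sum k=0..0:
  [0] +1/72 = 1/72
S = 1/72
C² = P²·S² = 5/14 ; C = +0.597614

+0.597614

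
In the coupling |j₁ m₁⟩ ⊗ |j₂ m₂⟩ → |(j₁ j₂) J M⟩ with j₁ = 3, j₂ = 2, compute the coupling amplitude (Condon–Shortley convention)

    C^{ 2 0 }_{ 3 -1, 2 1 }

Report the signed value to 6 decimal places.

+√(1/7) = +0.377964

√[5·3!3!1!/8! · 2!4!3!1!2!2!] = √(36/7)
  +(−1)^2/∏(2,1,2,1,1,0)! = 1/4  (running 1/4)
  +(−1)^3/∏(3,0,1,0,2,1)! = -1/12  (running 1/6)
⟨..|..⟩ = √(36/7)·(1/6) = +0.377964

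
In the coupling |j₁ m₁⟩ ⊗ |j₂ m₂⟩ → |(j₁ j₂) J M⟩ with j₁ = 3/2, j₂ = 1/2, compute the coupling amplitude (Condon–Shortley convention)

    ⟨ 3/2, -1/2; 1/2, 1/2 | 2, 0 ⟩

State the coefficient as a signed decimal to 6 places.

j₁+j₂−J=0  J+j₁−j₂=3  J−j₁+j₂=1  j₁+j₂+J+1=5
(j₁±m₁, j₂±m₂, J±M) = (1,2,1,0,2,2)
P² = 2
sum k=0..0:
  [0] +1/2 = 1/2
S = 1/2
C² = P²·S² = 1/2 ; C = +0.707107

+0.707107  (= +√(1/2))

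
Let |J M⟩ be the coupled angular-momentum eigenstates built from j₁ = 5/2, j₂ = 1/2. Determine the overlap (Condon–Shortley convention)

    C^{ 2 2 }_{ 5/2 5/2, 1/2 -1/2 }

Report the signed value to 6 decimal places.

+0.912871

triangle: 1!×4!×0!/6! = 24/720
(j±m)!: 5!×0!×0!×1!×4!×0! = 2880
prefactor² = (2J+1)×Δ×N² = 480
  k=0: +1/(0!×1!×0!×0!×4!×0!) = 1/24
Σ = 1/24  ⇒  CG² = 480×1/24² = 5/6
CG = +√(5/6) = +0.912871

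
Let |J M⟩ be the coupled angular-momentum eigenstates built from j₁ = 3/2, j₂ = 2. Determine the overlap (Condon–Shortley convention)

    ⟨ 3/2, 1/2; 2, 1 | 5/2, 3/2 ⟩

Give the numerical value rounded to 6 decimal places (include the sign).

-0.169031

j₁+j₂−J=1  J+j₁−j₂=2  J−j₁+j₂=3  j₁+j₂+J+1=7
(j₁±m₁, j₂±m₂, J±M) = (2,1,3,1,4,1)
P² = 144/35
sum k=0..1:
  [0] +1/6 = 1/6
  [1] −1/4 = -1/4
S = -1/12
C² = P²·S² = 1/35 ; C = -0.169031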